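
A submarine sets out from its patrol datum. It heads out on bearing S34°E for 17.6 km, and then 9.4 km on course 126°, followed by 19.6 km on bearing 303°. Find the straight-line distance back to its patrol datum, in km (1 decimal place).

9.5 km

Leg 1 (S34°E, 17.6 km): east 17.6 sin 146° = 9.84, north 17.6 cos 146° = -14.59
Leg 2 (126°, 9.4 km): east 9.4 sin 126° = 7.60, north 9.4 cos 126° = -5.53
Leg 3 (303°, 19.6 km): east 19.6 sin 303° = -16.44, north 19.6 cos 303° = 10.67
Net: 1.01 east, -9.44 north. Distance = √((1.01)² + (-9.44)²) = 9.495 km.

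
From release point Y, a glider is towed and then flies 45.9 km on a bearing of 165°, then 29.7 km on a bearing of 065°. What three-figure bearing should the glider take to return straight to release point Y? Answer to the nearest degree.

Leg 1 (165°, 45.9 km): east 45.9 sin 165° = 11.88, north 45.9 cos 165° = -44.34
Leg 2 (065°, 29.7 km): east 29.7 sin 65° = 26.92, north 29.7 cos 65° = 12.55
Net displacement: 38.80 east, -31.78 north. Direction back to start is (-38.80, 31.78): bearing = atan2(-38.80, 31.78) mod 360° = 309.33° ≈ 309°.

309°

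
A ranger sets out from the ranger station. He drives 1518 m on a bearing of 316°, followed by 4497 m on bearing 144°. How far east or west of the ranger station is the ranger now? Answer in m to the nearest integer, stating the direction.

Leg 1 (316°, 1518 m): east 1518 sin 316° = -1054.49, north 1518 cos 316° = 1091.96
Leg 2 (144°, 4497 m): east 4497 sin 144° = 2643.27, north 4497 cos 144° = -3638.15
Net east component: 1588.78 m.

1589 m east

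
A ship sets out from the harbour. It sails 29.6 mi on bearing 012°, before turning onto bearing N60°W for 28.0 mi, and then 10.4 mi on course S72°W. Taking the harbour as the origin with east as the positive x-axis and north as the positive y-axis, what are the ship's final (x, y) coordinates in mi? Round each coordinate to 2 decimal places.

Leg 1 (012°, 29.6 mi): east 29.6 sin 12° = 6.15, north 29.6 cos 12° = 28.95
Leg 2 (N60°W, 28.0 mi): east 28.0 sin 300° = -24.25, north 28.0 cos 300° = 14.00
Leg 3 (S72°W, 10.4 mi): east 10.4 sin 252° = -9.89, north 10.4 cos 252° = -3.21
Summing: -27.99 mi east, 39.74 mi north → (-27.99, 39.74).

(-27.99, 39.74)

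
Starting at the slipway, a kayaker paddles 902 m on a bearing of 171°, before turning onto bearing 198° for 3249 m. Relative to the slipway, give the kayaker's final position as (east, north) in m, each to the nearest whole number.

Leg 1 (171°, 902 m): east 902 sin 171° = 141.10, north 902 cos 171° = -890.89
Leg 2 (198°, 3249 m): east 3249 sin 198° = -1004.00, north 3249 cos 198° = -3089.98
Summing: -862.89 m east, -3980.88 m north → (-863, -3981).

(-863, -3981)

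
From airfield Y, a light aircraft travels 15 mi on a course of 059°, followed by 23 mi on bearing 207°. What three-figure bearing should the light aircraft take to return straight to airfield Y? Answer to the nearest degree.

Leg 1 (059°, 15 mi): east 15 sin 59° = 12.86, north 15 cos 59° = 7.73
Leg 2 (207°, 23 mi): east 23 sin 207° = -10.44, north 23 cos 207° = -20.49
Net displacement: 2.42 east, -12.77 north. Direction back to start is (-2.42, 12.77): bearing = atan2(-2.42, 12.77) mod 360° = 349.29° ≈ 349°.

349°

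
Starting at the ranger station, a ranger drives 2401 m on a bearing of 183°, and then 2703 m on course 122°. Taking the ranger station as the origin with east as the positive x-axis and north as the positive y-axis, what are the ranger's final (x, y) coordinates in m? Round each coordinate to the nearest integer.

(2167, -3830)

Leg 1 (183°, 2401 m): east 2401 sin 183° = -125.66, north 2401 cos 183° = -2397.71
Leg 2 (122°, 2703 m): east 2703 sin 122° = 2292.27, north 2703 cos 122° = -1432.37
Summing: 2166.62 m east, -3830.08 m north → (2167, -3830).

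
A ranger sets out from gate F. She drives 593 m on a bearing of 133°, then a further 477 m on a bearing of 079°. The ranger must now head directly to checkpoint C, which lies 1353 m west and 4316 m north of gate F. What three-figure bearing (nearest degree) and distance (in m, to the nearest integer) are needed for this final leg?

334°, 5149 m

Leg 1 (133°, 593 m): east 593 sin 133° = 433.69, north 593 cos 133° = -404.43
Leg 2 (079°, 477 m): east 477 sin 79° = 468.24, north 477 cos 79° = 91.02
Current position: (901.93, -313.41). Target: (-1353, 4316). Remaining: Δeast = -2254.93, Δnorth = 4629.41.
Bearing = atan2(-2254.93, 4629.41) mod 360° = 334.03°; distance = √((-2254.93)² + (4629.41)²) = 5149.382 m.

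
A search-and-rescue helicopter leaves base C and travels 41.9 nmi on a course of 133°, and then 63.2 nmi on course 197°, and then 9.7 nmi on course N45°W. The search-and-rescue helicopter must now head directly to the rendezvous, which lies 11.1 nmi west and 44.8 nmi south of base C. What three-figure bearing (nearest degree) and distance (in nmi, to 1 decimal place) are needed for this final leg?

336°, 40.8 nmi

Leg 1 (133°, 41.9 nmi): east 41.9 sin 133° = 30.64, north 41.9 cos 133° = -28.58
Leg 2 (197°, 63.2 nmi): east 63.2 sin 197° = -18.48, north 63.2 cos 197° = -60.44
Leg 3 (N45°W, 9.7 nmi): east 9.7 sin 315° = -6.86, north 9.7 cos 315° = 6.86
Current position: (5.31, -82.16). Target: (-11.1, -44.8). Remaining: Δeast = -16.41, Δnorth = 37.36.
Bearing = atan2(-16.41, 37.36) mod 360° = 336.29°; distance = √((-16.41)² + (37.36)²) = 40.800 nmi.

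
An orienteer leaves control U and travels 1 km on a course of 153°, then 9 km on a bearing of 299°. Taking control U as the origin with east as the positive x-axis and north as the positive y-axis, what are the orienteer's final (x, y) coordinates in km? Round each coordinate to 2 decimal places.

(-7.42, 3.47)

Leg 1 (153°, 1 km): east 1 sin 153° = 0.45, north 1 cos 153° = -0.89
Leg 2 (299°, 9 km): east 9 sin 299° = -7.87, north 9 cos 299° = 4.36
Summing: -7.42 km east, 3.47 km north → (-7.42, 3.47).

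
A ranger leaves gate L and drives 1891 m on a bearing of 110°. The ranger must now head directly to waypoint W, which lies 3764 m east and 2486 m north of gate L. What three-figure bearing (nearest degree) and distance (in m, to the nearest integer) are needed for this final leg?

Leg 1 (110°, 1891 m): east 1891 sin 110° = 1776.96, north 1891 cos 110° = -646.76
Current position: (1776.96, -646.76). Target: (3764, 2486). Remaining: Δeast = 1987.04, Δnorth = 3132.76.
Bearing = atan2(1987.04, 3132.76) mod 360° = 32.39°; distance = √((1987.04)² + (3132.76)²) = 3709.787 m.

032°, 3710 m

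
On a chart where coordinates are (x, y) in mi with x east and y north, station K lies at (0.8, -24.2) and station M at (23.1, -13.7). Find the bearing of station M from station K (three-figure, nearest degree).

065°

Δeast = 23.1 − 0.8 = 22.30; Δnorth = -13.7 − -24.2 = 10.50.
Bearing = atan2(Δeast, Δnorth) mod 360° = 64.79° ≈ 065°.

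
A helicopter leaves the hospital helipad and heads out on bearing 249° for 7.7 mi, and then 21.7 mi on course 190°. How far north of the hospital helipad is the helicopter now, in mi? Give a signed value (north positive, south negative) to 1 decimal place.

Leg 1 (249°, 7.7 mi): east 7.7 sin 249° = -7.19, north 7.7 cos 249° = -2.76
Leg 2 (190°, 21.7 mi): east 21.7 sin 190° = -3.77, north 21.7 cos 190° = -21.37
Net north component: -24.13 mi.

-24.1 mi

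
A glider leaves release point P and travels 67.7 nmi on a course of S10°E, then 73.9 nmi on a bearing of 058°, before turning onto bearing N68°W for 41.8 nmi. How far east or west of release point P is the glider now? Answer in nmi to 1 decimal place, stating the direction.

Leg 1 (S10°E, 67.7 nmi): east 67.7 sin 170° = 11.76, north 67.7 cos 170° = -66.67
Leg 2 (058°, 73.9 nmi): east 73.9 sin 58° = 62.67, north 73.9 cos 58° = 39.16
Leg 3 (N68°W, 41.8 nmi): east 41.8 sin 292° = -38.76, north 41.8 cos 292° = 15.66
Net east component: 35.67 nmi.

35.7 nmi east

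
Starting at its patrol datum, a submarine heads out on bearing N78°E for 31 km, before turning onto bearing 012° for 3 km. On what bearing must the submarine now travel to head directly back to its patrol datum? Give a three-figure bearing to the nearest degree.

253°

Leg 1 (N78°E, 31 km): east 31 sin 78° = 30.32, north 31 cos 78° = 6.45
Leg 2 (012°, 3 km): east 3 sin 12° = 0.62, north 3 cos 12° = 2.93
Net displacement: 30.95 east, 9.38 north. Direction back to start is (-30.95, -9.38): bearing = atan2(-30.95, -9.38) mod 360° = 253.14° ≈ 253°.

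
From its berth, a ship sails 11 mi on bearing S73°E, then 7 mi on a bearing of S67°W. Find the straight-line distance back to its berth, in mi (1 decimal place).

7.2 mi

Leg 1 (S73°E, 11 mi): east 11 sin 107° = 10.52, north 11 cos 107° = -3.22
Leg 2 (S67°W, 7 mi): east 7 sin 247° = -6.44, north 7 cos 247° = -2.74
Net: 4.08 east, -5.95 north. Distance = √((4.08)² + (-5.95)²) = 7.213 mi.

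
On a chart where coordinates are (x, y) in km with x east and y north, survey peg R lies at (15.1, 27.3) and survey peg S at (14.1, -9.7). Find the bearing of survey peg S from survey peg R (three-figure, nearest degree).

Δeast = 14.1 − 15.1 = -1.00; Δnorth = -9.7 − 27.3 = -37.00.
Bearing = atan2(Δeast, Δnorth) mod 360° = 181.55° ≈ 182°.

182°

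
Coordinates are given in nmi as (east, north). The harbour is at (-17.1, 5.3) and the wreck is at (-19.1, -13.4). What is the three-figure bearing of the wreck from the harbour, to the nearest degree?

Δeast = -19.1 − -17.1 = -2.00; Δnorth = -13.4 − 5.3 = -18.70.
Bearing = atan2(Δeast, Δnorth) mod 360° = 186.10° ≈ 186°.

186°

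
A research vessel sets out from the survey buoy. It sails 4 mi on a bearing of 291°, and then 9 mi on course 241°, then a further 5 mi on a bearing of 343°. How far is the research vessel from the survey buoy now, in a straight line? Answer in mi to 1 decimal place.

13.2 mi

Leg 1 (291°, 4 mi): east 4 sin 291° = -3.73, north 4 cos 291° = 1.43
Leg 2 (241°, 9 mi): east 9 sin 241° = -7.87, north 9 cos 241° = -4.36
Leg 3 (343°, 5 mi): east 5 sin 343° = -1.46, north 5 cos 343° = 4.78
Net: -13.07 east, 1.85 north. Distance = √((-13.07)² + (1.85)²) = 13.198 mi.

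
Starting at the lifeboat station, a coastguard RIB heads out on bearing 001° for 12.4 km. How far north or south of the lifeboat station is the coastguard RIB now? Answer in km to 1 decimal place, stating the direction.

Leg 1 (001°, 12.4 km): east 12.4 sin 1° = 0.22, north 12.4 cos 1° = 12.40
Net north component: 12.40 km.

12.4 km north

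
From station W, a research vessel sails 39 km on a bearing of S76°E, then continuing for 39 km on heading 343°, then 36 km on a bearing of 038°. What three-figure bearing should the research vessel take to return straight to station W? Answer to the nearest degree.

221°

Leg 1 (S76°E, 39 km): east 39 sin 104° = 37.84, north 39 cos 104° = -9.43
Leg 2 (343°, 39 km): east 39 sin 343° = -11.40, north 39 cos 343° = 37.30
Leg 3 (038°, 36 km): east 36 sin 38° = 22.16, north 36 cos 38° = 28.37
Net displacement: 48.60 east, 56.23 north. Direction back to start is (-48.60, -56.23): bearing = atan2(-48.60, -56.23) mod 360° = 220.84° ≈ 221°.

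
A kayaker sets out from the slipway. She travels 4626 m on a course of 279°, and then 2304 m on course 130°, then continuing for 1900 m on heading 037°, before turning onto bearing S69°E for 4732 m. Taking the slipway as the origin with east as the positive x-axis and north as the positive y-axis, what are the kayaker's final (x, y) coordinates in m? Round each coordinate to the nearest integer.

(2757, -936)

Leg 1 (279°, 4626 m): east 4626 sin 279° = -4569.05, north 4626 cos 279° = 723.67
Leg 2 (130°, 2304 m): east 2304 sin 130° = 1764.97, north 2304 cos 130° = -1480.98
Leg 3 (037°, 1900 m): east 1900 sin 37° = 1143.45, north 1900 cos 37° = 1517.41
Leg 4 (S69°E, 4732 m): east 4732 sin 111° = 4417.70, north 4732 cos 111° = -1695.80
Summing: 2757.07 m east, -935.71 m north → (2757, -936).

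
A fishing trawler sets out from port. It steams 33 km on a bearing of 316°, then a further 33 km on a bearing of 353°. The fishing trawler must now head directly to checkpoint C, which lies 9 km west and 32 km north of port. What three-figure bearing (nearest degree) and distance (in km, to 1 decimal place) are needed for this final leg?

Leg 1 (316°, 33 km): east 33 sin 316° = -22.92, north 33 cos 316° = 23.74
Leg 2 (353°, 33 km): east 33 sin 353° = -4.02, north 33 cos 353° = 32.75
Current position: (-26.95, 56.49). Target: (-9, 32). Remaining: Δeast = 17.95, Δnorth = -24.49.
Bearing = atan2(17.95, -24.49) mod 360° = 143.77°; distance = √((17.95)² + (-24.49)²) = 30.363 km.

144°, 30.4 km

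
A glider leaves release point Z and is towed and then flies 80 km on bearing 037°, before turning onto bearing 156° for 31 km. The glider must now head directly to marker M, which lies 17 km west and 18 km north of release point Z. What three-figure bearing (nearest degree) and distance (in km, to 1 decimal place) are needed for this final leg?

257°, 79.7 km

Leg 1 (037°, 80 km): east 80 sin 37° = 48.15, north 80 cos 37° = 63.89
Leg 2 (156°, 31 km): east 31 sin 156° = 12.61, north 31 cos 156° = -28.32
Current position: (60.75, 35.57). Target: (-17, 18). Remaining: Δeast = -77.75, Δnorth = -17.57.
Bearing = atan2(-77.75, -17.57) mod 360° = 257.27°; distance = √((-77.75)² + (-17.57)²) = 79.715 km.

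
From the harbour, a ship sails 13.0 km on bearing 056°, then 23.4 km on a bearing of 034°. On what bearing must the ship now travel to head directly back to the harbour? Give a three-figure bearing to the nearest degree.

Leg 1 (056°, 13.0 km): east 13.0 sin 56° = 10.78, north 13.0 cos 56° = 7.27
Leg 2 (034°, 23.4 km): east 23.4 sin 34° = 13.09, north 23.4 cos 34° = 19.40
Net displacement: 23.86 east, 26.67 north. Direction back to start is (-23.86, -26.67): bearing = atan2(-23.86, -26.67) mod 360° = 221.82° ≈ 222°.

222°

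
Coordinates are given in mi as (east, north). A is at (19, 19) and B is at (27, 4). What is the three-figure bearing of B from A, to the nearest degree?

152°

Δeast = 27 − 19 = 8.00; Δnorth = 4 − 19 = -15.00.
Bearing = atan2(Δeast, Δnorth) mod 360° = 151.93° ≈ 152°.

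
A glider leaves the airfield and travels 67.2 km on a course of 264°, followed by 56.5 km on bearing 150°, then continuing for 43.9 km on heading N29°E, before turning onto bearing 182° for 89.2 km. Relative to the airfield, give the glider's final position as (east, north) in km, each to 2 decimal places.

Leg 1 (264°, 67.2 km): east 67.2 sin 264° = -66.83, north 67.2 cos 264° = -7.02
Leg 2 (150°, 56.5 km): east 56.5 sin 150° = 28.25, north 56.5 cos 150° = -48.93
Leg 3 (N29°E, 43.9 km): east 43.9 sin 29° = 21.28, north 43.9 cos 29° = 38.40
Leg 4 (182°, 89.2 km): east 89.2 sin 182° = -3.11, north 89.2 cos 182° = -89.15
Summing: -20.41 km east, -106.70 km north → (-20.41, -106.70).

(-20.41, -106.70)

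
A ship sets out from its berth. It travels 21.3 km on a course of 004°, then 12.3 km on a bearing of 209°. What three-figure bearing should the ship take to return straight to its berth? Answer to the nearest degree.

Leg 1 (004°, 21.3 km): east 21.3 sin 4° = 1.49, north 21.3 cos 4° = 21.25
Leg 2 (209°, 12.3 km): east 12.3 sin 209° = -5.96, north 12.3 cos 209° = -10.76
Net displacement: -4.48 east, 10.49 north. Direction back to start is (4.48, -10.49): bearing = atan2(4.48, -10.49) mod 360° = 156.89° ≈ 157°.

157°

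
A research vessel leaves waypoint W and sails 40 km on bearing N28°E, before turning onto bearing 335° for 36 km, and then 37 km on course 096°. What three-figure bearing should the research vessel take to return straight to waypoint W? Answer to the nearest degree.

212°

Leg 1 (N28°E, 40 km): east 40 sin 28° = 18.78, north 40 cos 28° = 35.32
Leg 2 (335°, 36 km): east 36 sin 335° = -15.21, north 36 cos 335° = 32.63
Leg 3 (096°, 37 km): east 37 sin 96° = 36.80, north 37 cos 96° = -3.87
Net displacement: 40.36 east, 64.08 north. Direction back to start is (-40.36, -64.08): bearing = atan2(-40.36, -64.08) mod 360° = 212.21° ≈ 212°.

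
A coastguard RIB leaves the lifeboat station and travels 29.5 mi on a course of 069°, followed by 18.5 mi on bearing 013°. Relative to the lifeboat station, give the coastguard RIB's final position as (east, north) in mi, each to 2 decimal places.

(31.70, 28.60)

Leg 1 (069°, 29.5 mi): east 29.5 sin 69° = 27.54, north 29.5 cos 69° = 10.57
Leg 2 (013°, 18.5 mi): east 18.5 sin 13° = 4.16, north 18.5 cos 13° = 18.03
Summing: 31.70 mi east, 28.60 mi north → (31.70, 28.60).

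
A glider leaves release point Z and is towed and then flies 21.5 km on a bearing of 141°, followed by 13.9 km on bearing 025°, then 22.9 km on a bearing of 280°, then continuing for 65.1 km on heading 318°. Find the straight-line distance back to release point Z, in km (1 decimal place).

Leg 1 (141°, 21.5 km): east 21.5 sin 141° = 13.53, north 21.5 cos 141° = -16.71
Leg 2 (025°, 13.9 km): east 13.9 sin 25° = 5.87, north 13.9 cos 25° = 12.60
Leg 3 (280°, 22.9 km): east 22.9 sin 280° = -22.55, north 22.9 cos 280° = 3.98
Leg 4 (318°, 65.1 km): east 65.1 sin 318° = -43.56, north 65.1 cos 318° = 48.38
Net: -46.71 east, 48.24 north. Distance = √((-46.71)² + (48.24)²) = 67.150 km.

67.2 km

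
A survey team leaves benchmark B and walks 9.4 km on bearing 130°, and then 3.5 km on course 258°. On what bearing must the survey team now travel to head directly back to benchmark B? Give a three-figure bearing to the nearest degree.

Leg 1 (130°, 9.4 km): east 9.4 sin 130° = 7.20, north 9.4 cos 130° = -6.04
Leg 2 (258°, 3.5 km): east 3.5 sin 258° = -3.42, north 3.5 cos 258° = -0.73
Net displacement: 3.78 east, -6.77 north. Direction back to start is (-3.78, 6.77): bearing = atan2(-3.78, 6.77) mod 360° = 330.84° ≈ 331°.

331°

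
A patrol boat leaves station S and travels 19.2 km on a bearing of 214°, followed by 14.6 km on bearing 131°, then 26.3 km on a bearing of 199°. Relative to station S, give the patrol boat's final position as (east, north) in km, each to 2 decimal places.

Leg 1 (214°, 19.2 km): east 19.2 sin 214° = -10.74, north 19.2 cos 214° = -15.92
Leg 2 (131°, 14.6 km): east 14.6 sin 131° = 11.02, north 14.6 cos 131° = -9.58
Leg 3 (199°, 26.3 km): east 26.3 sin 199° = -8.56, north 26.3 cos 199° = -24.87
Summing: -8.28 km east, -50.36 km north → (-8.28, -50.36).

(-8.28, -50.36)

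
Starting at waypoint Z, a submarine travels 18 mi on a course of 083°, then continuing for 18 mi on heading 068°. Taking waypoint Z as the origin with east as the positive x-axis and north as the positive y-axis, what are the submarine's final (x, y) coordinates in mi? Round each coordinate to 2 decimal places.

(34.56, 8.94)

Leg 1 (083°, 18 mi): east 18 sin 83° = 17.87, north 18 cos 83° = 2.19
Leg 2 (068°, 18 mi): east 18 sin 68° = 16.69, north 18 cos 68° = 6.74
Summing: 34.56 mi east, 8.94 mi north → (34.56, 8.94).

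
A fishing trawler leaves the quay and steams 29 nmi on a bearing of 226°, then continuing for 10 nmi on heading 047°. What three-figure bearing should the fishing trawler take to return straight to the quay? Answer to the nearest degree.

Leg 1 (226°, 29 nmi): east 29 sin 226° = -20.86, north 29 cos 226° = -20.15
Leg 2 (047°, 10 nmi): east 10 sin 47° = 7.31, north 10 cos 47° = 6.82
Net displacement: -13.55 east, -13.33 north. Direction back to start is (13.55, 13.33): bearing = atan2(13.55, 13.33) mod 360° = 45.47° ≈ 045°.

045°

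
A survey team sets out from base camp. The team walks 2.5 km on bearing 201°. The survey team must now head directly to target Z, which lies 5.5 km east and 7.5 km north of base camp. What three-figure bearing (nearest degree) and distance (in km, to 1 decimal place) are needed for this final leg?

Leg 1 (201°, 2.5 km): east 2.5 sin 201° = -0.90, north 2.5 cos 201° = -2.33
Current position: (-0.90, -2.33). Target: (5.5, 7.5). Remaining: Δeast = 6.40, Δnorth = 9.83.
Bearing = atan2(6.40, 9.83) mod 360° = 33.04°; distance = √((6.40)² + (9.83)²) = 11.731 km.

033°, 11.7 km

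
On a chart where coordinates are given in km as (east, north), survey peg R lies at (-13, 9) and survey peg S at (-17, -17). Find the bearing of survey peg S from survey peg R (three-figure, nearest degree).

189°

Δeast = -17 − -13 = -4.00; Δnorth = -17 − 9 = -26.00.
Bearing = atan2(Δeast, Δnorth) mod 360° = 188.75° ≈ 189°.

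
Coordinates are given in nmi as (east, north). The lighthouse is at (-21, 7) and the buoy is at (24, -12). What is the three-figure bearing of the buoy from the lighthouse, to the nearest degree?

113°

Δeast = 24 − -21 = 45.00; Δnorth = -12 − 7 = -19.00.
Bearing = atan2(Δeast, Δnorth) mod 360° = 112.89° ≈ 113°.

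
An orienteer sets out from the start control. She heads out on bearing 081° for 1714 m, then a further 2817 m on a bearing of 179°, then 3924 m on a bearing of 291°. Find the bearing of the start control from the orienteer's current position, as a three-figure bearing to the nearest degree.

059°

Leg 1 (081°, 1714 m): east 1714 sin 81° = 1692.90, north 1714 cos 81° = 268.13
Leg 2 (179°, 2817 m): east 2817 sin 179° = 49.16, north 2817 cos 179° = -2816.57
Leg 3 (291°, 3924 m): east 3924 sin 291° = -3663.37, north 3924 cos 291° = 1406.24
Net displacement: -1921.31 east, -1142.21 north. Direction back to start is (1921.31, 1142.21): bearing = atan2(1921.31, 1142.21) mod 360° = 59.27° ≈ 059°.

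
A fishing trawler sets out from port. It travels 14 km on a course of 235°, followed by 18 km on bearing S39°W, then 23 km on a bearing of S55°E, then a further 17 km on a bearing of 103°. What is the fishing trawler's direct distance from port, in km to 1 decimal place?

Leg 1 (235°, 14 km): east 14 sin 235° = -11.47, north 14 cos 235° = -8.03
Leg 2 (S39°W, 18 km): east 18 sin 219° = -11.33, north 18 cos 219° = -13.99
Leg 3 (S55°E, 23 km): east 23 sin 125° = 18.84, north 23 cos 125° = -13.19
Leg 4 (103°, 17 km): east 17 sin 103° = 16.56, north 17 cos 103° = -3.82
Net: 12.61 east, -39.04 north. Distance = √((12.61)² + (-39.04)²) = 41.021 km.

41.0 km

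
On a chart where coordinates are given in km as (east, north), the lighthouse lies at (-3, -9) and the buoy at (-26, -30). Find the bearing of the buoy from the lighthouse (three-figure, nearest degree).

Δeast = -26 − -3 = -23.00; Δnorth = -30 − -9 = -21.00.
Bearing = atan2(Δeast, Δnorth) mod 360° = 227.60° ≈ 228°.

228°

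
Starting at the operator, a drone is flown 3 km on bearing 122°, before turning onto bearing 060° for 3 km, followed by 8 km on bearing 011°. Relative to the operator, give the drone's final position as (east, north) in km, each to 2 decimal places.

Leg 1 (122°, 3 km): east 3 sin 122° = 2.54, north 3 cos 122° = -1.59
Leg 2 (060°, 3 km): east 3 sin 60° = 2.60, north 3 cos 60° = 1.50
Leg 3 (011°, 8 km): east 8 sin 11° = 1.53, north 8 cos 11° = 7.85
Summing: 6.67 km east, 7.76 km north → (6.67, 7.76).

(6.67, 7.76)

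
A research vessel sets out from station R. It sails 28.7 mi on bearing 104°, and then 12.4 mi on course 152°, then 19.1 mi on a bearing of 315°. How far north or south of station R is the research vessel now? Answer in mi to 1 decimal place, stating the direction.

Leg 1 (104°, 28.7 mi): east 28.7 sin 104° = 27.85, north 28.7 cos 104° = -6.94
Leg 2 (152°, 12.4 mi): east 12.4 sin 152° = 5.82, north 12.4 cos 152° = -10.95
Leg 3 (315°, 19.1 mi): east 19.1 sin 315° = -13.51, north 19.1 cos 315° = 13.51
Net north component: -4.39 mi.

4.4 mi south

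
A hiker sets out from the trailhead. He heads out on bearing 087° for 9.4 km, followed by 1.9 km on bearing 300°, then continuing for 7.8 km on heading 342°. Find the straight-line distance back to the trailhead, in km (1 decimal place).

Leg 1 (087°, 9.4 km): east 9.4 sin 87° = 9.39, north 9.4 cos 87° = 0.49
Leg 2 (300°, 1.9 km): east 1.9 sin 300° = -1.65, north 1.9 cos 300° = 0.95
Leg 3 (342°, 7.8 km): east 7.8 sin 342° = -2.41, north 7.8 cos 342° = 7.42
Net: 5.33 east, 8.86 north. Distance = √((5.33)² + (8.86)²) = 10.341 km.

10.3 km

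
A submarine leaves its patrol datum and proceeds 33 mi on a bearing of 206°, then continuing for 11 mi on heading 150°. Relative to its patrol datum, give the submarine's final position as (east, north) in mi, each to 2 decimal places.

Leg 1 (206°, 33 mi): east 33 sin 206° = -14.47, north 33 cos 206° = -29.66
Leg 2 (150°, 11 mi): east 11 sin 150° = 5.50, north 11 cos 150° = -9.53
Summing: -8.97 mi east, -39.19 mi north → (-8.97, -39.19).

(-8.97, -39.19)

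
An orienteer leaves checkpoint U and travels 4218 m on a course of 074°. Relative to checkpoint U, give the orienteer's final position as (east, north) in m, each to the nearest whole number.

Leg 1 (074°, 4218 m): east 4218 sin 74° = 4054.60, north 4218 cos 74° = 1162.64
Summing: 4054.60 m east, 1162.64 m north → (4055, 1163).

(4055, 1163)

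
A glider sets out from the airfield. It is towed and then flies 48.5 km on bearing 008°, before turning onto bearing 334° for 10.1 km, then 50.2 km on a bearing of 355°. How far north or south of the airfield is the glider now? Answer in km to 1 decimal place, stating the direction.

107.1 km north

Leg 1 (008°, 48.5 km): east 48.5 sin 8° = 6.75, north 48.5 cos 8° = 48.03
Leg 2 (334°, 10.1 km): east 10.1 sin 334° = -4.43, north 10.1 cos 334° = 9.08
Leg 3 (355°, 50.2 km): east 50.2 sin 355° = -4.38, north 50.2 cos 355° = 50.01
Net north component: 107.11 km.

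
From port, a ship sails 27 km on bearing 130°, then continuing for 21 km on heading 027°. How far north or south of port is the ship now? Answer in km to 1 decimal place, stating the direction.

1.4 km north

Leg 1 (130°, 27 km): east 27 sin 130° = 20.68, north 27 cos 130° = -17.36
Leg 2 (027°, 21 km): east 21 sin 27° = 9.53, north 21 cos 27° = 18.71
Net north component: 1.36 km.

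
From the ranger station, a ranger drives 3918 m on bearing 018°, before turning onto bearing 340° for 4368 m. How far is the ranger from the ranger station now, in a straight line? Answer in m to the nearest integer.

7836 m

Leg 1 (018°, 3918 m): east 3918 sin 18° = 1210.73, north 3918 cos 18° = 3726.24
Leg 2 (340°, 4368 m): east 4368 sin 340° = -1493.94, north 4368 cos 340° = 4104.58
Net: -283.22 east, 7830.82 north. Distance = √((-283.22)² + (7830.82)²) = 7835.937 m.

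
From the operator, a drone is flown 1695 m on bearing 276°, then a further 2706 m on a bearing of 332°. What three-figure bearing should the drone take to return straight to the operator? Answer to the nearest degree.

131°

Leg 1 (276°, 1695 m): east 1695 sin 276° = -1685.71, north 1695 cos 276° = 177.18
Leg 2 (332°, 2706 m): east 2706 sin 332° = -1270.39, north 2706 cos 332° = 2389.26
Net displacement: -2956.10 east, 2566.43 north. Direction back to start is (2956.10, -2566.43): bearing = atan2(2956.10, -2566.43) mod 360° = 130.96° ≈ 131°.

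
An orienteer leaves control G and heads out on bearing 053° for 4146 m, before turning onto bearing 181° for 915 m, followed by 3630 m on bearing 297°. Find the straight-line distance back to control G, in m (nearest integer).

Leg 1 (053°, 4146 m): east 4146 sin 53° = 3311.14, north 4146 cos 53° = 2495.13
Leg 2 (181°, 915 m): east 915 sin 181° = -15.97, north 915 cos 181° = -914.86
Leg 3 (297°, 3630 m): east 3630 sin 297° = -3234.35, north 3630 cos 297° = 1647.99
Net: 60.82 east, 3228.25 north. Distance = √((60.82)² + (3228.25)²) = 3228.823 m.

3229 m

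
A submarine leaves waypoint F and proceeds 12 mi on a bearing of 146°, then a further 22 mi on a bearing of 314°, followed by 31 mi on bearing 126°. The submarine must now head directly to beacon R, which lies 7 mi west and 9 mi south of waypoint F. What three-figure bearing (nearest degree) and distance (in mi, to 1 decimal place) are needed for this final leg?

280°, 23.3 mi

Leg 1 (146°, 12 mi): east 12 sin 146° = 6.71, north 12 cos 146° = -9.95
Leg 2 (314°, 22 mi): east 22 sin 314° = -15.83, north 22 cos 314° = 15.28
Leg 3 (126°, 31 mi): east 31 sin 126° = 25.08, north 31 cos 126° = -18.22
Current position: (15.96, -12.89). Target: (-7, -9). Remaining: Δeast = -22.96, Δnorth = 3.89.
Bearing = atan2(-22.96, 3.89) mod 360° = 279.61°; distance = √((-22.96)² + (3.89)²) = 23.291 mi.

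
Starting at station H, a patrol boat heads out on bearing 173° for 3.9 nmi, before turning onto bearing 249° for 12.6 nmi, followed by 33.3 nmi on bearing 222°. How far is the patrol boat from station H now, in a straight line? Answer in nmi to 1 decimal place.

Leg 1 (173°, 3.9 nmi): east 3.9 sin 173° = 0.48, north 3.9 cos 173° = -3.87
Leg 2 (249°, 12.6 nmi): east 12.6 sin 249° = -11.76, north 12.6 cos 249° = -4.52
Leg 3 (222°, 33.3 nmi): east 33.3 sin 222° = -22.28, north 33.3 cos 222° = -24.75
Net: -33.57 east, -33.13 north. Distance = √((-33.57)² + (-33.13)²) = 47.167 nmi.

47.2 nmi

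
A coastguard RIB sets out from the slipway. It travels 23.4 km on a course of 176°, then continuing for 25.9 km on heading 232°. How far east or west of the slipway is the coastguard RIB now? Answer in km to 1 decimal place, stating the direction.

Leg 1 (176°, 23.4 km): east 23.4 sin 176° = 1.63, north 23.4 cos 176° = -23.34
Leg 2 (232°, 25.9 km): east 25.9 sin 232° = -20.41, north 25.9 cos 232° = -15.95
Net east component: -18.78 km.

18.8 km west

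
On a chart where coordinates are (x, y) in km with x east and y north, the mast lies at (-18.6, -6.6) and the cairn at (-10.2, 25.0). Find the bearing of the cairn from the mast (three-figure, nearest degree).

Δeast = -10.2 − -18.6 = 8.40; Δnorth = 25.0 − -6.6 = 31.60.
Bearing = atan2(Δeast, Δnorth) mod 360° = 14.89° ≈ 015°.

015°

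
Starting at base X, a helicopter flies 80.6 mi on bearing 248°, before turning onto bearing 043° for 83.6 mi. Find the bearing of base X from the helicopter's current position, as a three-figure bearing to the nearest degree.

150°

Leg 1 (248°, 80.6 mi): east 80.6 sin 248° = -74.73, north 80.6 cos 248° = -30.19
Leg 2 (043°, 83.6 mi): east 83.6 sin 43° = 57.02, north 83.6 cos 43° = 61.14
Net displacement: -17.72 east, 30.95 north. Direction back to start is (17.72, -30.95): bearing = atan2(17.72, -30.95) mod 360° = 150.21° ≈ 150°.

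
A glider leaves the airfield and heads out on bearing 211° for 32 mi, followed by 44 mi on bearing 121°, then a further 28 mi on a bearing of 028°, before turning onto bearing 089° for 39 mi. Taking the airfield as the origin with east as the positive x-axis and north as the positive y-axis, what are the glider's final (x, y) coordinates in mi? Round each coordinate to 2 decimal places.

Leg 1 (211°, 32 mi): east 32 sin 211° = -16.48, north 32 cos 211° = -27.43
Leg 2 (121°, 44 mi): east 44 sin 121° = 37.72, north 44 cos 121° = -22.66
Leg 3 (028°, 28 mi): east 28 sin 28° = 13.15, north 28 cos 28° = 24.72
Leg 4 (089°, 39 mi): east 39 sin 89° = 38.99, north 39 cos 89° = 0.68
Summing: 73.37 mi east, -24.69 mi north → (73.37, -24.69).

(73.37, -24.69)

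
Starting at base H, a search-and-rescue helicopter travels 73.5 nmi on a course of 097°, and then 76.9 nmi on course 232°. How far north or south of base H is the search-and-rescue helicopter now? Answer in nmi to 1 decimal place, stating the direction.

56.3 nmi south

Leg 1 (097°, 73.5 nmi): east 73.5 sin 97° = 72.95, north 73.5 cos 97° = -8.96
Leg 2 (232°, 76.9 nmi): east 76.9 sin 232° = -60.60, north 76.9 cos 232° = -47.34
Net north component: -56.30 nmi.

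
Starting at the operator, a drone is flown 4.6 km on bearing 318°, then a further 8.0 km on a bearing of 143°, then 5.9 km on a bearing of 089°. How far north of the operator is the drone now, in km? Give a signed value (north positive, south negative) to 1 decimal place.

-2.9 km

Leg 1 (318°, 4.6 km): east 4.6 sin 318° = -3.08, north 4.6 cos 318° = 3.42
Leg 2 (143°, 8.0 km): east 8.0 sin 143° = 4.81, north 8.0 cos 143° = -6.39
Leg 3 (089°, 5.9 km): east 5.9 sin 89° = 5.90, north 5.9 cos 89° = 0.10
Net north component: -2.87 km.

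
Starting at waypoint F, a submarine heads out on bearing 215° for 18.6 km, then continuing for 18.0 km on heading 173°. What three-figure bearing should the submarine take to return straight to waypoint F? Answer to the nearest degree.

Leg 1 (215°, 18.6 km): east 18.6 sin 215° = -10.67, north 18.6 cos 215° = -15.24
Leg 2 (173°, 18.0 km): east 18.0 sin 173° = 2.19, north 18.0 cos 173° = -17.87
Net displacement: -8.47 east, -33.10 north. Direction back to start is (8.47, 33.10): bearing = atan2(8.47, 33.10) mod 360° = 14.36° ≈ 014°.

014°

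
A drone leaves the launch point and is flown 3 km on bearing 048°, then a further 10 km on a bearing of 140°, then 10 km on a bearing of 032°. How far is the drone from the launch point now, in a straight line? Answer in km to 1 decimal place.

Leg 1 (048°, 3 km): east 3 sin 48° = 2.23, north 3 cos 48° = 2.01
Leg 2 (140°, 10 km): east 10 sin 140° = 6.43, north 10 cos 140° = -7.66
Leg 3 (032°, 10 km): east 10 sin 32° = 5.30, north 10 cos 32° = 8.48
Net: 13.96 east, 2.83 north. Distance = √((13.96)² + (2.83)²) = 14.240 km.

14.2 km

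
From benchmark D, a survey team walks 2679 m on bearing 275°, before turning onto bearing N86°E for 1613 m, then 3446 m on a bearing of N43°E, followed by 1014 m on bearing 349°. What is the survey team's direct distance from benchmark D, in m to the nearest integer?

4014 m

Leg 1 (275°, 2679 m): east 2679 sin 275° = -2668.81, north 2679 cos 275° = 233.49
Leg 2 (N86°E, 1613 m): east 1613 sin 86° = 1609.07, north 1613 cos 86° = 112.52
Leg 3 (N43°E, 3446 m): east 3446 sin 43° = 2350.17, north 3446 cos 43° = 2520.24
Leg 4 (349°, 1014 m): east 1014 sin 349° = -193.48, north 1014 cos 349° = 995.37
Net: 1096.95 east, 3861.62 north. Distance = √((1096.95)² + (3861.62)²) = 4014.403 m.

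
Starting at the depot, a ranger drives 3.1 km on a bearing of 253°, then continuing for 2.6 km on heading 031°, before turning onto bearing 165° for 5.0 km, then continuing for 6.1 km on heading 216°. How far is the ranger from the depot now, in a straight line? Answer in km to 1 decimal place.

9.3 km

Leg 1 (253°, 3.1 km): east 3.1 sin 253° = -2.96, north 3.1 cos 253° = -0.91
Leg 2 (031°, 2.6 km): east 2.6 sin 31° = 1.34, north 2.6 cos 31° = 2.23
Leg 3 (165°, 5.0 km): east 5.0 sin 165° = 1.29, north 5.0 cos 165° = -4.83
Leg 4 (216°, 6.1 km): east 6.1 sin 216° = -3.59, north 6.1 cos 216° = -4.94
Net: -3.92 east, -8.44 north. Distance = √((-3.92)² + (-8.44)²) = 9.307 km.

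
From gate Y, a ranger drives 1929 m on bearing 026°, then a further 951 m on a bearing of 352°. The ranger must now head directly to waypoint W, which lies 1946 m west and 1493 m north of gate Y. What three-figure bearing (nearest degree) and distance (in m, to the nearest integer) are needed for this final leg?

246°, 2910 m

Leg 1 (026°, 1929 m): east 1929 sin 26° = 845.62, north 1929 cos 26° = 1733.77
Leg 2 (352°, 951 m): east 951 sin 352° = -132.35, north 951 cos 352° = 941.74
Current position: (713.26, 2675.52). Target: (-1946, 1493). Remaining: Δeast = -2659.26, Δnorth = -1182.52.
Bearing = atan2(-2659.26, -1182.52) mod 360° = 246.03°; distance = √((-2659.26)² + (-1182.52)²) = 2910.333 m.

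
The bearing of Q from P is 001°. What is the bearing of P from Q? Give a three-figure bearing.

Back-bearing = 001° + 180° = 181°.

181°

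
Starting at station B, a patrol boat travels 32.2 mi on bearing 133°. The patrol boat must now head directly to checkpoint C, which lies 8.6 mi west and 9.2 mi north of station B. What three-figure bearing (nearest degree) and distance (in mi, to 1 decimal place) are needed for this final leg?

314°, 44.8 mi

Leg 1 (133°, 32.2 mi): east 32.2 sin 133° = 23.55, north 32.2 cos 133° = -21.96
Current position: (23.55, -21.96). Target: (-8.6, 9.2). Remaining: Δeast = -32.15, Δnorth = 31.16.
Bearing = atan2(-32.15, 31.16) mod 360° = 314.10°; distance = √((-32.15)² + (31.16)²) = 44.772 mi.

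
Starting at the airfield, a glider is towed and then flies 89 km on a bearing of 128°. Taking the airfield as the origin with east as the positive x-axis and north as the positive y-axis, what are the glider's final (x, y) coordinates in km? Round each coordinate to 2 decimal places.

(70.13, -54.79)

Leg 1 (128°, 89 km): east 89 sin 128° = 70.13, north 89 cos 128° = -54.79
Summing: 70.13 km east, -54.79 km north → (70.13, -54.79).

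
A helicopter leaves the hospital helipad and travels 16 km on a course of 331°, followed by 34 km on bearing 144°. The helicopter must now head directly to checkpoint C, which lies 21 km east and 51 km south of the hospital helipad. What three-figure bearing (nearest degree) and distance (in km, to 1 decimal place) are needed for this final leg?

167°, 38.5 km

Leg 1 (331°, 16 km): east 16 sin 331° = -7.76, north 16 cos 331° = 13.99
Leg 2 (144°, 34 km): east 34 sin 144° = 19.98, north 34 cos 144° = -27.51
Current position: (12.23, -13.51). Target: (21, -51). Remaining: Δeast = 8.77, Δnorth = -37.49.
Bearing = atan2(8.77, -37.49) mod 360° = 166.83°; distance = √((8.77)² + (-37.49)²) = 38.500 km.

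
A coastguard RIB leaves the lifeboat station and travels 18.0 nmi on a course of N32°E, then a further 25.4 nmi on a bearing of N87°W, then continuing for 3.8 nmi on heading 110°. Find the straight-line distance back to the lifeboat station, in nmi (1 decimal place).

19.6 nmi

Leg 1 (N32°E, 18.0 nmi): east 18.0 sin 32° = 9.54, north 18.0 cos 32° = 15.26
Leg 2 (N87°W, 25.4 nmi): east 25.4 sin 273° = -25.37, north 25.4 cos 273° = 1.33
Leg 3 (110°, 3.8 nmi): east 3.8 sin 110° = 3.57, north 3.8 cos 110° = -1.30
Net: -12.26 east, 15.29 north. Distance = √((-12.26)² + (15.29)²) = 19.599 nmi.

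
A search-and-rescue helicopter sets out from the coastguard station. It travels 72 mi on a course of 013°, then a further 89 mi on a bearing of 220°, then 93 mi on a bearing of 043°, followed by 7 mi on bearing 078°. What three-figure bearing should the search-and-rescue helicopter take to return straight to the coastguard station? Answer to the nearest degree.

Leg 1 (013°, 72 mi): east 72 sin 13° = 16.20, north 72 cos 13° = 70.15
Leg 2 (220°, 89 mi): east 89 sin 220° = -57.21, north 89 cos 220° = -68.18
Leg 3 (043°, 93 mi): east 93 sin 43° = 63.43, north 93 cos 43° = 68.02
Leg 4 (078°, 7 mi): east 7 sin 78° = 6.85, north 7 cos 78° = 1.46
Net displacement: 29.26 east, 71.45 north. Direction back to start is (-29.26, -71.45): bearing = atan2(-29.26, -71.45) mod 360° = 202.27° ≈ 202°.

202°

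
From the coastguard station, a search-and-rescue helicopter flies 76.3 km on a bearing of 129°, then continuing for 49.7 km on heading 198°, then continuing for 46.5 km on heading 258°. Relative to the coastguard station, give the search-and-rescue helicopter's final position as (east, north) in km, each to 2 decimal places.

(-1.55, -104.95)

Leg 1 (129°, 76.3 km): east 76.3 sin 129° = 59.30, north 76.3 cos 129° = -48.02
Leg 2 (198°, 49.7 km): east 49.7 sin 198° = -15.36, north 49.7 cos 198° = -47.27
Leg 3 (258°, 46.5 km): east 46.5 sin 258° = -45.48, north 46.5 cos 258° = -9.67
Summing: -1.55 km east, -104.95 km north → (-1.55, -104.95).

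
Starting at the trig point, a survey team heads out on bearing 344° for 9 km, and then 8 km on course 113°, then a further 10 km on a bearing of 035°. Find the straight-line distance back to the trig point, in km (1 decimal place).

17.3 km

Leg 1 (344°, 9 km): east 9 sin 344° = -2.48, north 9 cos 344° = 8.65
Leg 2 (113°, 8 km): east 8 sin 113° = 7.36, north 8 cos 113° = -3.13
Leg 3 (035°, 10 km): east 10 sin 35° = 5.74, north 10 cos 35° = 8.19
Net: 10.62 east, 13.72 north. Distance = √((10.62)² + (13.72)²) = 17.347 km.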